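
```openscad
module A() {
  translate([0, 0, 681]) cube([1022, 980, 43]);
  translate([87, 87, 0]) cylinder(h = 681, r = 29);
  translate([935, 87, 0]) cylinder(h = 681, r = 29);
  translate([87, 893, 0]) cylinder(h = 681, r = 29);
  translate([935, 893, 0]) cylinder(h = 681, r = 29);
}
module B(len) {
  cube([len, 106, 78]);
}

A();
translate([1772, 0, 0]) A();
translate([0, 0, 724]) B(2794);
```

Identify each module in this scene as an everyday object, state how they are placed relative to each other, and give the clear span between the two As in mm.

Second table starts at x = 1772; first ends at x = 1022; clear span = 1772 − 1022 = 750 mm.

A is a table. B is a beam. A beam spans the tops of two tables. The clear span between the two tables is 750 mm.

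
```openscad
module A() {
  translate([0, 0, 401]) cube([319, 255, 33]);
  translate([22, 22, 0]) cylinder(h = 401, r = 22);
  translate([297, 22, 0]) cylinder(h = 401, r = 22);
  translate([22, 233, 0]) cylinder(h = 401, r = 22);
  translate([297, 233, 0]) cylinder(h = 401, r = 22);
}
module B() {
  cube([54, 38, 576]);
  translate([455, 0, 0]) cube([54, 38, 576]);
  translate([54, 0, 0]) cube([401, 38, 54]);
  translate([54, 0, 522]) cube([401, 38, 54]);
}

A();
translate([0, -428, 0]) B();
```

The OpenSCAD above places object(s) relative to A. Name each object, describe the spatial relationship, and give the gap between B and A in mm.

A is a stool. B is a picture frame. The picture frame is on the floor beside the stool on its −y side. The gap between the picture frame and the stool is 390 mm.

The picture frame's nearest face is 390 mm from the stool's −y face.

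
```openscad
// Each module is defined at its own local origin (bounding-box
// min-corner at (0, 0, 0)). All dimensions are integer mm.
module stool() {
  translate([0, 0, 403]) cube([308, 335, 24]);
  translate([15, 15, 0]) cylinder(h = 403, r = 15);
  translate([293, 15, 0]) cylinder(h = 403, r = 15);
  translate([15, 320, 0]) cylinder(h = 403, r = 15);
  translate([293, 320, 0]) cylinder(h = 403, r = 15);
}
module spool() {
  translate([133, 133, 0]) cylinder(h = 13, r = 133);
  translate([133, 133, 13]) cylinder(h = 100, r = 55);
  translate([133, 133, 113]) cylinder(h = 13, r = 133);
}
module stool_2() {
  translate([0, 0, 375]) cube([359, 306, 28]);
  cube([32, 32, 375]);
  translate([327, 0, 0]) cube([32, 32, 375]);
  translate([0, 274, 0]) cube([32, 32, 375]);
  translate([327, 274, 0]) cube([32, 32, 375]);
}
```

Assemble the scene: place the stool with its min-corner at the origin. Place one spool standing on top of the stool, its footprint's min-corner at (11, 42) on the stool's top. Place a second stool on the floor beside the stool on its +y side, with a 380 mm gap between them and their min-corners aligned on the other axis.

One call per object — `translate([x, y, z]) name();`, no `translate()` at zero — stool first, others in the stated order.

stool();
translate([11, 42, 427]) spool();
translate([0, 715, 0]) stool_2();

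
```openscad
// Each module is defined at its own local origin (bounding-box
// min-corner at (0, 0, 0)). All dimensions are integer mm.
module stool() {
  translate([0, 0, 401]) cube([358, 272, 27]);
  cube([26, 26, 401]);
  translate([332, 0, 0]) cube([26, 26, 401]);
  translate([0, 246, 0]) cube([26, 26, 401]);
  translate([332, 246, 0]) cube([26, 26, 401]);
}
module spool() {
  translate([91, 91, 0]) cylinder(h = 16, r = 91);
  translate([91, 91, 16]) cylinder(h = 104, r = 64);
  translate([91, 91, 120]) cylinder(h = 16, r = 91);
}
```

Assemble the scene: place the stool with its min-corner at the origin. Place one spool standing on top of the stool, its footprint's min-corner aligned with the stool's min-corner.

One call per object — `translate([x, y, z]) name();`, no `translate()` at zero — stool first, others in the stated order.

stool();
translate([0, 0, 428]) spool();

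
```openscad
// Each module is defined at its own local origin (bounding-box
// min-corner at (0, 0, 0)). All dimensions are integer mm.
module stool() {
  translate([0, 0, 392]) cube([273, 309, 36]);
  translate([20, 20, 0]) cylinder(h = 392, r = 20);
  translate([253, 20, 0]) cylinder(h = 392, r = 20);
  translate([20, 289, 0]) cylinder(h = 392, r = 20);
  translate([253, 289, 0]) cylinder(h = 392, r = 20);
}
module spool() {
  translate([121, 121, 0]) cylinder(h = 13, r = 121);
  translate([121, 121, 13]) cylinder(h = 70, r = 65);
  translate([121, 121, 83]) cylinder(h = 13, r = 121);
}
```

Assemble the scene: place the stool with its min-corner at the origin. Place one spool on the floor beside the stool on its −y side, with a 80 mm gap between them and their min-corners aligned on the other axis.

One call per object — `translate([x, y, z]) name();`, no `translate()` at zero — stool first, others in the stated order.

stool();
translate([0, -322, 0]) spool();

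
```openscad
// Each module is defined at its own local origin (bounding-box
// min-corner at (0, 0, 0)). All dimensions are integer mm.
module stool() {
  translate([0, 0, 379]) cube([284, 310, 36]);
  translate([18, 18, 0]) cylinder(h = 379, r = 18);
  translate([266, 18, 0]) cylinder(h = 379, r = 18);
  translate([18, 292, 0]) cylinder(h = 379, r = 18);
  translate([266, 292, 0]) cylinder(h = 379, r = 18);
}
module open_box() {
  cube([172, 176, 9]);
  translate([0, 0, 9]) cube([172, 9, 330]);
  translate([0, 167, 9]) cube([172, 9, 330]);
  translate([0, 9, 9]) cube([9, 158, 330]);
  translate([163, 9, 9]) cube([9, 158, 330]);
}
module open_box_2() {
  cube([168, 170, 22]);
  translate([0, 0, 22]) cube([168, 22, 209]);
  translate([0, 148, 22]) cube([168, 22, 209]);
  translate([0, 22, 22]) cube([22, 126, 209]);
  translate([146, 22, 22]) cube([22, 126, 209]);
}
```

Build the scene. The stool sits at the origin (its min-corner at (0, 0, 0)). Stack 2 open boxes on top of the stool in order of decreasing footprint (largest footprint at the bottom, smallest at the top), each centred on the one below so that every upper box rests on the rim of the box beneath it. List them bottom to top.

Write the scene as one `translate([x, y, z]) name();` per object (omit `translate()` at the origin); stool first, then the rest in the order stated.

stool();
translate([56, 67, 415]) open_box();
translate([58, 70, 754]) open_box_2();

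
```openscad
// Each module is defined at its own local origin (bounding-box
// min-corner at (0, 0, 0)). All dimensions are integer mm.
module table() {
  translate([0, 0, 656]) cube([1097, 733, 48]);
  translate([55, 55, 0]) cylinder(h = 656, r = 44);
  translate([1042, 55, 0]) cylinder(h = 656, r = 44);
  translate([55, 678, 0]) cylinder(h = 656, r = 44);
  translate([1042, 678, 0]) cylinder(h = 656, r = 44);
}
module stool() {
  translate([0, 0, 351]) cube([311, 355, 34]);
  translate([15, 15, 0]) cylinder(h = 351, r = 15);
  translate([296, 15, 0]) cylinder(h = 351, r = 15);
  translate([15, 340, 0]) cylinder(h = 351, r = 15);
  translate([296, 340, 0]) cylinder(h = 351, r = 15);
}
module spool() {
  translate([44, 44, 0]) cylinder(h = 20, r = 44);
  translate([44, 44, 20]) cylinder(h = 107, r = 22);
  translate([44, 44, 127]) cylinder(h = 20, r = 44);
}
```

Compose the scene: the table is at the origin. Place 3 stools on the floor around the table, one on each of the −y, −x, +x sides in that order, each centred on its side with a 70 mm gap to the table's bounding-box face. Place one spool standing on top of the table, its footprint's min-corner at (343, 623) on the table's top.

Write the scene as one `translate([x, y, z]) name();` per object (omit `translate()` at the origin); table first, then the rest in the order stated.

table();
translate([393, -425, 0]) stool();
translate([-381, 189, 0]) stool();
translate([1167, 189, 0]) stool();
translate([343, 623, 704]) spool();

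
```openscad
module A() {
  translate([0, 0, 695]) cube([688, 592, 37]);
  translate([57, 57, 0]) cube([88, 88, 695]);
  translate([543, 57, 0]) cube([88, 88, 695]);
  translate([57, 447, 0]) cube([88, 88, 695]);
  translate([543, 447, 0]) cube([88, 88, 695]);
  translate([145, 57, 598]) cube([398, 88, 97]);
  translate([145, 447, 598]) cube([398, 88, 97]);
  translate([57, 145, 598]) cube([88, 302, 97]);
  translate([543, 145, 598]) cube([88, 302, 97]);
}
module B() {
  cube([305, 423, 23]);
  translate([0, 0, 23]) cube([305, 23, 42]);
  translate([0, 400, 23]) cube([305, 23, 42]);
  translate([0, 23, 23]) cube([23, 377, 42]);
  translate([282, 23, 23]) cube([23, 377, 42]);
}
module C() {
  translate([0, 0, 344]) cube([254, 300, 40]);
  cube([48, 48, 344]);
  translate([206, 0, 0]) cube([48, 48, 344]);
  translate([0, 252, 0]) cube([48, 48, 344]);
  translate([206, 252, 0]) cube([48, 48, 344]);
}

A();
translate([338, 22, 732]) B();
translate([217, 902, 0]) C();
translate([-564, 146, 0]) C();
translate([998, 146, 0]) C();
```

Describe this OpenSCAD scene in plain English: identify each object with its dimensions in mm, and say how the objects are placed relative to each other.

A is a table: top 688 mm (x) × 592 mm (y), 37 mm thick, upper face at z = 732 mm, on four 88×88 mm square legs, each inset 57 mm from the nearest pair of top edges, running from z = 0 to the bottom of the top. Four apron rails, 88 mm thick and 97 mm tall, run between adjacent legs with their top edges flush with the underside of the top and their outer faces flush with the legs' outer faces.

B is an open storage box with external size 305×423×65 mm and wall thickness 23 mm (the base is also 23 mm thick). The base covers the whole footprint; the four walls stand on the base, with the y-facing walls full-width and the x-facing walls fitting between their inner faces.

C is a four-legged stool. The seat is a 254×300×40 mm slab whose top surface is at z = 384 mm; four square legs, each 48×48 mm in cross-section, run from the floor (z = 0) to the underside of the seat, each flush with a corner of the seat.

The open box is on top of the table. Three stools sit around the table at the +y, −x, +x sides.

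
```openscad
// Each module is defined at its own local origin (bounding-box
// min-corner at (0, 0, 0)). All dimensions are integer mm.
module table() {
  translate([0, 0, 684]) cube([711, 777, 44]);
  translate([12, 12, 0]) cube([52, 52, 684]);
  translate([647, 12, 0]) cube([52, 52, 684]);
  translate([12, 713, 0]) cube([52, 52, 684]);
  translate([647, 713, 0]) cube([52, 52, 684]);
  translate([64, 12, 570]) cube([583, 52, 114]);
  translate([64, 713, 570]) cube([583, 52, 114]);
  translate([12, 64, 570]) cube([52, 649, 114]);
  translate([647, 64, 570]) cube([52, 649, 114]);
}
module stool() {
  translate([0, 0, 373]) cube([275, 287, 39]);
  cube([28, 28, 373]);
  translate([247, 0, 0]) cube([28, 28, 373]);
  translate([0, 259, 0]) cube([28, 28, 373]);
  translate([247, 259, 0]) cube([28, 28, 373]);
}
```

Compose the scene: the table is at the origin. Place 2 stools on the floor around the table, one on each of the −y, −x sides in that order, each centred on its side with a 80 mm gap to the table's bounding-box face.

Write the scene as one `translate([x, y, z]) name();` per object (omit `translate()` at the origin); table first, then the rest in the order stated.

table();
translate([218, -367, 0]) stool();
translate([-355, 245, 0]) stool();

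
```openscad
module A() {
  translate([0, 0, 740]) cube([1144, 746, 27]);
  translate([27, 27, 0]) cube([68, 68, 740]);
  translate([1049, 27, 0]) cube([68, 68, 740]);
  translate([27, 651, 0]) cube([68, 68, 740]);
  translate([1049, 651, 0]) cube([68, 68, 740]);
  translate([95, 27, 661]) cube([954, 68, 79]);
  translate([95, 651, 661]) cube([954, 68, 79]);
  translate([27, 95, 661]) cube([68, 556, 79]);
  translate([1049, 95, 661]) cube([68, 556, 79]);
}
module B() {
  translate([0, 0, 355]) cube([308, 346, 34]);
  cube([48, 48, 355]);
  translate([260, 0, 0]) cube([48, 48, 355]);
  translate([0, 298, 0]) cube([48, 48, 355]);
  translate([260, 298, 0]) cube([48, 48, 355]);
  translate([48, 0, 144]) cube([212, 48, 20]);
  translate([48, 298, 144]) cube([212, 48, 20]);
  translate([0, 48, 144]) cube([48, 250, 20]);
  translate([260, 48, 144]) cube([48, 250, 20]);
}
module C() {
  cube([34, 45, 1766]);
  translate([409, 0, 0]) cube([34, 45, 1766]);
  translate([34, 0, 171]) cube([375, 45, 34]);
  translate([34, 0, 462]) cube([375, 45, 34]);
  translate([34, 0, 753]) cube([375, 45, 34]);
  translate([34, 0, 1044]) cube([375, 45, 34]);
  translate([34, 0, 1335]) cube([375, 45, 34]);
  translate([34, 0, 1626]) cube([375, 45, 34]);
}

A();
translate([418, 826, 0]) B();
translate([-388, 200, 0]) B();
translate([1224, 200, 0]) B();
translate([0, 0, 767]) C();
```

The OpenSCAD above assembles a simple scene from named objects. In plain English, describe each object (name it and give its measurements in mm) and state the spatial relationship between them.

A is a rectangular dining table. The top is 1144×746×27 mm with its upper surface at z = 767 mm. It stands on four 68×68 mm square legs, each inset 27 mm from the nearest pair of top edges, running from the floor to the underside of the top. Four apron rails, 68 mm thick and 79 mm tall, run between adjacent legs with their top edges flush with the underside of the top and their outer faces flush with the legs' outer faces.

B is a four-legged stool. The seat is a 308×346×34 mm slab whose top surface is at z = 389 mm; four square legs, each 48×48 mm in cross-section, run from the floor (z = 0) to the underside of the seat, each flush with a corner of the seat. Four stretchers, 48 mm wide and 20 mm tall, connect adjacent legs with their undersides at z = 144 mm, each running between the inner faces of the legs it joins and aligned with the legs' outer faces on the other axis.

C is a wooden ladder with two side rails of 34×45 mm section and 1766 mm height, set 443 mm apart overall. Between them run 6 rectangular rungs (45 mm deep, 34 mm thick), front faces flush with the rails' −y face. The bottom of the first rung is 171 mm above the floor and each subsequent rung is 291 mm higher than the one below.

Three stools sit around the table at the +y, −x, +x sides. The ladder is on top of the table.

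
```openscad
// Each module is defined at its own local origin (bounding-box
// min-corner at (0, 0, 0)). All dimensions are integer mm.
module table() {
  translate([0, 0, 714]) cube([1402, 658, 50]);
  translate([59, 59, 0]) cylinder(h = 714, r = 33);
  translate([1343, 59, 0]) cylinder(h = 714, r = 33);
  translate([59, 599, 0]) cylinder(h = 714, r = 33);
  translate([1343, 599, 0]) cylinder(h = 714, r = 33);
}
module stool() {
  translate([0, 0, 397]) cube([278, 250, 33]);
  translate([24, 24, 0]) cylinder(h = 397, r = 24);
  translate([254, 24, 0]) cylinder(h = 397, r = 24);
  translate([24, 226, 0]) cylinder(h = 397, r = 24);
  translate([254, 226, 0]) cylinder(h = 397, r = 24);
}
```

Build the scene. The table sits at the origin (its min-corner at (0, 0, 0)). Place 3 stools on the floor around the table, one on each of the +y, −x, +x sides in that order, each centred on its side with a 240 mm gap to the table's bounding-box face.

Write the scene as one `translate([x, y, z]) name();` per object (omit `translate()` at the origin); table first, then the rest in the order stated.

table();
translate([562, 898, 0]) stool();
translate([-518, 204, 0]) stool();
translate([1642, 204, 0]) stool();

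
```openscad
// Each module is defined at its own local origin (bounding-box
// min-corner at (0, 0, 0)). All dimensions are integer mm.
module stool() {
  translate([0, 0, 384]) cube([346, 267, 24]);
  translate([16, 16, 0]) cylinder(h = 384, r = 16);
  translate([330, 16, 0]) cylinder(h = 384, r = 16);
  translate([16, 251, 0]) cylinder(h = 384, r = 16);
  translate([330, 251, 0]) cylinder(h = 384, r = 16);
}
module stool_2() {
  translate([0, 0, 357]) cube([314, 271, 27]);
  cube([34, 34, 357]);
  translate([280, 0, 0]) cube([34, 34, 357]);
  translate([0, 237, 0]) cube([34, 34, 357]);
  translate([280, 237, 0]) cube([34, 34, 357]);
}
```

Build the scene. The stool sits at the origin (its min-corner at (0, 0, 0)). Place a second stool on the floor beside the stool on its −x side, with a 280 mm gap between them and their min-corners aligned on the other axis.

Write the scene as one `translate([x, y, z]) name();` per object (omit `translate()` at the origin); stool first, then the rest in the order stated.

stool();
translate([-594, 0, 0]) stool_2();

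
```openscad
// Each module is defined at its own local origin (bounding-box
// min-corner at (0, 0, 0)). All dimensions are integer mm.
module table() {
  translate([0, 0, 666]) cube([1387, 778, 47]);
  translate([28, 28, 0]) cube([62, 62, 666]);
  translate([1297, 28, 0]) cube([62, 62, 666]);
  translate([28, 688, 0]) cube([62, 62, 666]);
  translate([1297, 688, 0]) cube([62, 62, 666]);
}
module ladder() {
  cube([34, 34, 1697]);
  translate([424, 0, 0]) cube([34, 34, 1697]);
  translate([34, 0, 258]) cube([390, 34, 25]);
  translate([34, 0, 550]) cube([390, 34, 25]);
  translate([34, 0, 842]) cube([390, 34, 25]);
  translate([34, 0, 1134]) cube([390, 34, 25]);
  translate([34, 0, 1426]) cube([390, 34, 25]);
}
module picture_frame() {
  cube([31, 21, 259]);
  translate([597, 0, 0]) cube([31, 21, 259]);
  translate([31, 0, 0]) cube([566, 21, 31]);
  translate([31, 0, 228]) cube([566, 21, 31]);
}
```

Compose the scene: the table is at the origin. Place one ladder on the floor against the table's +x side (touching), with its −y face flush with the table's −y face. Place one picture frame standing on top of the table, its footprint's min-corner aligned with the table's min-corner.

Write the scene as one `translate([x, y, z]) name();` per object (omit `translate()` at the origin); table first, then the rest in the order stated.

table();
translate([1387, 0, 0]) ladder();
translate([0, 0, 713]) picture_frame();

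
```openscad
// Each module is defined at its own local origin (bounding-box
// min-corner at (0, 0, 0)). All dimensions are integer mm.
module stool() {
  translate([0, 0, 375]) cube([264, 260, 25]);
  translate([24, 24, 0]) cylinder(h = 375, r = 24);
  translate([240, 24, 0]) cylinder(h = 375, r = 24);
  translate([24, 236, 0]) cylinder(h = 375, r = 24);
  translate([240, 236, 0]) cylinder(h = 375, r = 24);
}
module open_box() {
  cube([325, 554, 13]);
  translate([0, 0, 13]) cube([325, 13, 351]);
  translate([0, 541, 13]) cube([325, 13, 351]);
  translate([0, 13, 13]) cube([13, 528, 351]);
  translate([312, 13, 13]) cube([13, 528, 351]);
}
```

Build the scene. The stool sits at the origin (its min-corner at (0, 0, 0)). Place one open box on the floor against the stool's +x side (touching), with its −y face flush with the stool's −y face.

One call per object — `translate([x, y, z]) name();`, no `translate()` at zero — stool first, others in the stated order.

stool();
translate([264, 0, 0]) open_box();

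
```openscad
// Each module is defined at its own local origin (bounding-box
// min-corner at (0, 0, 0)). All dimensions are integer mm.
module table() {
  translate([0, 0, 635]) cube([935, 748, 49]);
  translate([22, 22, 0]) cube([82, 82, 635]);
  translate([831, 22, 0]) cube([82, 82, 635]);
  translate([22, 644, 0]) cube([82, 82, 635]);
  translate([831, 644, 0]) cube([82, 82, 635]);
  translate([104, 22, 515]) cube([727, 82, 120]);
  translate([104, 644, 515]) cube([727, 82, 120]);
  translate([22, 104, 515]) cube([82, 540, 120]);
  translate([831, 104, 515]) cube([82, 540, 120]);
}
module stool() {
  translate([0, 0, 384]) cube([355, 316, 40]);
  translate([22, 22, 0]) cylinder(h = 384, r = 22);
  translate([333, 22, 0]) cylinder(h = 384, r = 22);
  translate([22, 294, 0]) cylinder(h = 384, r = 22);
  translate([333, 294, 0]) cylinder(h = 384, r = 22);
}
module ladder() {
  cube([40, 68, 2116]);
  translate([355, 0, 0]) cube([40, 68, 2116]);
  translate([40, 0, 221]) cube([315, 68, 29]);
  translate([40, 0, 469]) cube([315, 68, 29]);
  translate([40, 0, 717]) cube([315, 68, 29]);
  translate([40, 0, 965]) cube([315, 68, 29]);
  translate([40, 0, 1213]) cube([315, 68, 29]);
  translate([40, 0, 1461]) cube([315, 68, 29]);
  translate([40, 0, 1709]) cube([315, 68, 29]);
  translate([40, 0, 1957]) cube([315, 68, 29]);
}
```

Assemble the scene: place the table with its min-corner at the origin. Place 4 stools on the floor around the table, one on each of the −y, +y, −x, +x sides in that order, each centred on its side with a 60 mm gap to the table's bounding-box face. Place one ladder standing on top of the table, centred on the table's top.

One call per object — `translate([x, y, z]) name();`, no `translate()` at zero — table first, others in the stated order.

table();
translate([290, -376, 0]) stool();
translate([290, 808, 0]) stool();
translate([-415, 216, 0]) stool();
translate([995, 216, 0]) stool();
translate([270, 340, 684]) ladder();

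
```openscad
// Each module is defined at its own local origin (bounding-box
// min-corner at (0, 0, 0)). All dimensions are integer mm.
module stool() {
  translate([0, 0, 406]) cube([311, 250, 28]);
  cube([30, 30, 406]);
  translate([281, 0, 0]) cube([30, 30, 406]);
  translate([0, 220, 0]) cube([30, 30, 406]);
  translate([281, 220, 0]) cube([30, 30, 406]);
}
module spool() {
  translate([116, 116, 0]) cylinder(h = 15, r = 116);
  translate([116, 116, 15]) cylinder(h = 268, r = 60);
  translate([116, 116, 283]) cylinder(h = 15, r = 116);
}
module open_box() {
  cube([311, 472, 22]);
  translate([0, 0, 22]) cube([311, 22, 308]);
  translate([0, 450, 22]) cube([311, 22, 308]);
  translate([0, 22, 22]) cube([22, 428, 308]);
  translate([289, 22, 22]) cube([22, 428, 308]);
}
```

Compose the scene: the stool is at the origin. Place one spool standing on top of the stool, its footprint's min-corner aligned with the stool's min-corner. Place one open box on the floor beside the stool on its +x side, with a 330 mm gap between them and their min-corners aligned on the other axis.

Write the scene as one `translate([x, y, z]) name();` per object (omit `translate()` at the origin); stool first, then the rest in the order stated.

stool();
translate([0, 0, 434]) spool();
translate([641, 0, 0]) open_box();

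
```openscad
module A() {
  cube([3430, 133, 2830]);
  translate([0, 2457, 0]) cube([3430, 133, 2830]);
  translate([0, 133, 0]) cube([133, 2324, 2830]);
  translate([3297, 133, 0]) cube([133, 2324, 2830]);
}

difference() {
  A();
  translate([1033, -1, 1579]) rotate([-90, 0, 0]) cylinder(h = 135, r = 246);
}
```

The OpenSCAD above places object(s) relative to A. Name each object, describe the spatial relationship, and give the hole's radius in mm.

The subtracted cylinder has r = 246 mm.

A is a house frame. The house frame has a circular hole through its front wall. The hole's radius is 246 mm.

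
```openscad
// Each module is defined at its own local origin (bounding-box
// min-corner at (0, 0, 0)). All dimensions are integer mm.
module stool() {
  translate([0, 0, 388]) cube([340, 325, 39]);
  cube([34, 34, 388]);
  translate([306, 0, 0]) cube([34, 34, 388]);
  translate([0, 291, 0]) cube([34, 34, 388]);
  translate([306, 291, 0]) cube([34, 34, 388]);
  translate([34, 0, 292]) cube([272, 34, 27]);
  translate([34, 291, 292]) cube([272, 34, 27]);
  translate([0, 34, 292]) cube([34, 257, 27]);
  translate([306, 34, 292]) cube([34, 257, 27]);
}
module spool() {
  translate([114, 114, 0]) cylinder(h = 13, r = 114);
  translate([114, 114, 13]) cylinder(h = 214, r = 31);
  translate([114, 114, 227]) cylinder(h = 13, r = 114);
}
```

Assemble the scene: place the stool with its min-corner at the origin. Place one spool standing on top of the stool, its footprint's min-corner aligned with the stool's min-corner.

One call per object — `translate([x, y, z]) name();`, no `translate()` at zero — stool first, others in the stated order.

stool();
translate([0, 0, 427]) spool();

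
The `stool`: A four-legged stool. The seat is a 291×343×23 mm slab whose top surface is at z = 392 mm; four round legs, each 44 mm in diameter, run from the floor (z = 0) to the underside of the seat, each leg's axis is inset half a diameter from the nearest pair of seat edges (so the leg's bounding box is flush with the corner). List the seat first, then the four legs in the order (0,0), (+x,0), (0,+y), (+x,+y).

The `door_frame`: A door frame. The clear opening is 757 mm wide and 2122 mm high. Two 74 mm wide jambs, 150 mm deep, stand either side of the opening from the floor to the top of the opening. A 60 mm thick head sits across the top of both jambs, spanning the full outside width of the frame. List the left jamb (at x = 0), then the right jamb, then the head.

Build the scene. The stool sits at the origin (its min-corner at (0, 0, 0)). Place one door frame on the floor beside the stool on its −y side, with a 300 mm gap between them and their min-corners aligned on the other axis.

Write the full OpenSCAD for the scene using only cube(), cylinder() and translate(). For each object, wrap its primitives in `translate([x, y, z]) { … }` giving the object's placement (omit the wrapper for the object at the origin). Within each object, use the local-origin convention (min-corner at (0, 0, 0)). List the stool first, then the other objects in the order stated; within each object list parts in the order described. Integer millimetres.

translate([0, 0, 369]) cube([291, 343, 23]);
translate([22, 22, 0]) cylinder(h = 369, r = 22);
translate([269, 22, 0]) cylinder(h = 369, r = 22);
translate([22, 321, 0]) cylinder(h = 369, r = 22);
translate([269, 321, 0]) cylinder(h = 369, r = 22);
translate([0, -450, 0]) {
  cube([74, 150, 2122]);
  translate([831, 0, 0]) cube([74, 150, 2122]);
  translate([0, 0, 2122]) cube([905, 150, 60]);
}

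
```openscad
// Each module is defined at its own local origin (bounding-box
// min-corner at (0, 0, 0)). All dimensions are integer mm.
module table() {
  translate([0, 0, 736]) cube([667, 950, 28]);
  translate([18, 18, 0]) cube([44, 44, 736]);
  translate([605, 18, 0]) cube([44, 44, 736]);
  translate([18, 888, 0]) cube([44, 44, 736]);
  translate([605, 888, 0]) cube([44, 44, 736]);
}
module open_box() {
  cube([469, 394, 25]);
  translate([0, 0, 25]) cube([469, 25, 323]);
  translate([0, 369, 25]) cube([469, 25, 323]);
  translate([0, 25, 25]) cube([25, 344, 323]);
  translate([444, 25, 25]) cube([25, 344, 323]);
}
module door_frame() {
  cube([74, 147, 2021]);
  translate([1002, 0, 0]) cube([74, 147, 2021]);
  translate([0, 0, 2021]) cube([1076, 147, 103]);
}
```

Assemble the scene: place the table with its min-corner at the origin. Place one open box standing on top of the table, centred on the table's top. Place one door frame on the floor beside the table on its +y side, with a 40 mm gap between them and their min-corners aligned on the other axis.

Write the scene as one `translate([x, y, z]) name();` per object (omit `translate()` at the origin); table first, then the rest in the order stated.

table();
translate([99, 278, 764]) open_box();
translate([0, 990, 0]) door_frame();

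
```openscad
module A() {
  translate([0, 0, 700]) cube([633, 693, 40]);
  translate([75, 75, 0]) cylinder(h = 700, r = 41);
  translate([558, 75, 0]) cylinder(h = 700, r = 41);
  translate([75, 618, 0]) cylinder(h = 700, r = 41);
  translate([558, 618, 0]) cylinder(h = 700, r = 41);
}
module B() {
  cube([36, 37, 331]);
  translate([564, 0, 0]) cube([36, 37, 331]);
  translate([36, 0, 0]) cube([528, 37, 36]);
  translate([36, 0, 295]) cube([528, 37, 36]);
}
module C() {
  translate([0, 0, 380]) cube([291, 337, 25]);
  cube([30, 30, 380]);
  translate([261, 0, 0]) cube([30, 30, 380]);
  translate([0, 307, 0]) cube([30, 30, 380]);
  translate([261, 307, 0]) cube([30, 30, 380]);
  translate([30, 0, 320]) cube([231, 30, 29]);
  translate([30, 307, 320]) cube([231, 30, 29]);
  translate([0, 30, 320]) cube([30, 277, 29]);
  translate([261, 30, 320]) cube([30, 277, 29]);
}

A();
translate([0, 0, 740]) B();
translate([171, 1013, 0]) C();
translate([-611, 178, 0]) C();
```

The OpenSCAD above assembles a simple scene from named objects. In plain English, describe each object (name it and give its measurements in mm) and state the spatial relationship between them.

A is a rectangular dining table. The top is 633×693×40 mm with its upper surface at z = 740 mm. It stands on four round legs of 82 mm diameter, each leg's bounding box inset 34 mm from the nearest pair of top edges, running from the floor to the underside of the top.

B is a rectangular picture frame lying in the x–z plane (depth along y). The opening is 528 mm wide (x) by 259 mm tall (z), surrounded by a border 36 mm wide on all four sides. The frame is 37 mm deep and is made of two full-height vertical stiles with two horizontal rails fitted between them.

C is a simple wooden stool: a rectangular seat 291 mm (x) by 337 mm (y), 25 mm thick, top face at z = 405 mm, on four square legs, each 30×30 mm in cross-section. The legs rest on z = 0, each flush with a corner of the seat. Four stretchers, 30 mm wide and 29 mm tall, connect adjacent legs with their undersides at z = 320 mm, each running between the inner faces of the legs it joins and aligned with the legs' outer faces on the other axis.

The picture frame is on top of the table. Two stools sit around the table at the +y, −x sides.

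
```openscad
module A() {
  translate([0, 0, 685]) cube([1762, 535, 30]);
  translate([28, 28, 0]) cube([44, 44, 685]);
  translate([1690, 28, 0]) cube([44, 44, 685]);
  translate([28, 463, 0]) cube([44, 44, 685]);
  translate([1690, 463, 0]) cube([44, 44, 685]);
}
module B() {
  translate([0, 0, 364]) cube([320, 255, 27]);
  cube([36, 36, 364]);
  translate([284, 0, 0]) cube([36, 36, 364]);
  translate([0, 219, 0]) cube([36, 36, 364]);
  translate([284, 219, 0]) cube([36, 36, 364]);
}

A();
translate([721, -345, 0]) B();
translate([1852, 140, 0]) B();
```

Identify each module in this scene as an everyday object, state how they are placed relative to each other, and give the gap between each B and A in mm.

Each stool's nearest face is 90 mm from the table's bounding box.

A is a table. B is a stool. Two stools sit around the table at the −y, +x sides. The gap between each stool and the table is 90 mm.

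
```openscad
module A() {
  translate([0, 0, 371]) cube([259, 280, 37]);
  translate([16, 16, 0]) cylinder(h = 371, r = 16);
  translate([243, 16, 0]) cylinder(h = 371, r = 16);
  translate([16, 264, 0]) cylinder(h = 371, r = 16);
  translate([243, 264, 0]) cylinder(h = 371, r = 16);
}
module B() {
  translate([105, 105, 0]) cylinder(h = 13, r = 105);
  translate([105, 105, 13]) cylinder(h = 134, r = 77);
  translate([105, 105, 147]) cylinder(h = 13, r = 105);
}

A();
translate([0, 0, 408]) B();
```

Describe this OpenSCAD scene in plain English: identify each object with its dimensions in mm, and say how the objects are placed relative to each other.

A is a four-legged stool. The seat is a 259×280×37 mm slab whose top surface is at z = 408 mm; four round legs, each 32 mm in diameter, run from the floor (z = 0) to the underside of the seat, each leg's axis is inset half a diameter from the nearest pair of seat edges (so the leg's bounding box is flush with the corner).

B is a spool: two coaxial disc flanges of radius 105 mm and thickness 13 mm, joined by a core cylinder of radius 77 mm and height 134 mm. The lower flange rests on z = 0 and the three cylinders share a vertical axis.

The spool is on top of the stool.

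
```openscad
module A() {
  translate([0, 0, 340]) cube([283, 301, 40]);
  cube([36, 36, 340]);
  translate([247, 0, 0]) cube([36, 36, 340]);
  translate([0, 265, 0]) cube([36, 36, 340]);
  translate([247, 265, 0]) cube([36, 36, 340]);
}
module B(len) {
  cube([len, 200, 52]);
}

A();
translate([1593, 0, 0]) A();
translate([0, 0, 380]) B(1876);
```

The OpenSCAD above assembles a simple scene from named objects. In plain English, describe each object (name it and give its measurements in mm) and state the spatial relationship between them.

A is a four-legged stool. The seat is a 283×301×40 mm slab whose top surface is at z = 380 mm; four square legs, each 36×36 mm in cross-section, run from the floor (z = 0) to the underside of the seat, each flush with a corner of the seat.

B is a rectangular beam 1876 mm long (x), 200 mm deep (y), 52 mm thick (z).

The beam spans the tops of two stools placed 1310 mm apart, resting at z = 380 mm.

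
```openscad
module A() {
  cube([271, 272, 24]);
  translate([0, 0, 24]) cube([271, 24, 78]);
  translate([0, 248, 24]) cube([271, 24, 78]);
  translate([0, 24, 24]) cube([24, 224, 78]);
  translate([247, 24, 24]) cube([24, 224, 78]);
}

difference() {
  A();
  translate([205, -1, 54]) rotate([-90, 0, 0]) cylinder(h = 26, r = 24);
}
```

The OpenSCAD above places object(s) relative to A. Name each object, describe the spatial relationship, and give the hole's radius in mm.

A is an open box. The open box has a circular hole through its front wall. The hole's radius is 24 mm.

The subtracted cylinder has r = 24 mm.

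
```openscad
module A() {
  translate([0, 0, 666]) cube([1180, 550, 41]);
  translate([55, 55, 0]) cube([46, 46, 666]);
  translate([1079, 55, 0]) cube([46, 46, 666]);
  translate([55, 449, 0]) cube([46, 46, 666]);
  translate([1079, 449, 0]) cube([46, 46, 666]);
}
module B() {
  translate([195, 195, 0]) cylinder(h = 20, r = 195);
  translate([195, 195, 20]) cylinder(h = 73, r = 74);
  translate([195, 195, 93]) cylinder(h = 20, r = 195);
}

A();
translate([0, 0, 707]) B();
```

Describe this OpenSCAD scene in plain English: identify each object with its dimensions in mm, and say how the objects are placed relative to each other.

A is a table: top 1180 mm (x) × 550 mm (y), 41 mm thick, upper face at z = 707 mm, on four 46×46 mm square legs, each inset 55 mm from the nearest pair of top edges, running from z = 0 to the bottom of the top.

B is a spool: two coaxial disc flanges of radius 195 mm and thickness 20 mm, joined by a core cylinder of radius 74 mm and height 73 mm. The lower flange rests on z = 0 and the three cylinders share a vertical axis.

The spool is on top of the table.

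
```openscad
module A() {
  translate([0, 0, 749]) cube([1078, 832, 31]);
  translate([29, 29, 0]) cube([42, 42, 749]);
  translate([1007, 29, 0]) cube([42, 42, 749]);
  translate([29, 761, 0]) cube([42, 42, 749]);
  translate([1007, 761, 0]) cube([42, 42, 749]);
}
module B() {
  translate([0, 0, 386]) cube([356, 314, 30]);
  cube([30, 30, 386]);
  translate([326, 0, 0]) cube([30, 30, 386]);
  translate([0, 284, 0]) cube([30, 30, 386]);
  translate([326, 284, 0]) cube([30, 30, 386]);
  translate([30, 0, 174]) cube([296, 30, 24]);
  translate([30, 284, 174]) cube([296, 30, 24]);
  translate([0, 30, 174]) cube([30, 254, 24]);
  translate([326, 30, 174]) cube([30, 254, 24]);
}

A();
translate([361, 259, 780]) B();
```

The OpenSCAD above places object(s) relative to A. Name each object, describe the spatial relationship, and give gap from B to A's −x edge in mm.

The stool's min-x is at 361; the table's min-x is 0; gap = 361 mm.

A is a table. B is a stool. The stool is on top of the table, centred. The gap from the stool to the table's −x edge is 361 mm.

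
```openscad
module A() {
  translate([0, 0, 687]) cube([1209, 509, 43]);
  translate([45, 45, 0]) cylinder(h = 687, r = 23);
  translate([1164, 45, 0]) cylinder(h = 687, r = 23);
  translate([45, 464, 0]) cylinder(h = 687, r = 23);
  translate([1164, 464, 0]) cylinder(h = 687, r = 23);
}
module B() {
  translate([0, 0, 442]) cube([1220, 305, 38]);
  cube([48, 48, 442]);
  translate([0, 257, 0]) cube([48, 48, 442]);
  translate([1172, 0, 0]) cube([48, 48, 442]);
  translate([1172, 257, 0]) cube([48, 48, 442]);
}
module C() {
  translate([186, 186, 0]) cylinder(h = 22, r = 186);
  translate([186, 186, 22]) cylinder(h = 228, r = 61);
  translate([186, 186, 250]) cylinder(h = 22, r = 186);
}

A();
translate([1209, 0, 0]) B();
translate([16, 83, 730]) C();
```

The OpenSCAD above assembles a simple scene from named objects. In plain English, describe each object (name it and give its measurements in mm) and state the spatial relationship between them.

A is a table with a 1209×509 mm rectangular top, 43 mm thick, top surface at z = 730 mm, supported by four round legs of 46 mm diameter, each leg's bounding box inset 22 mm from the nearest pair of top edges, running from the floor.

B is a long wooden bench with a 1220 mm (x) × 305 mm (y) seat, 38 mm thick, its top surface 480 mm above the floor. Four 48 mm square legs at the seat corners, flush with the edges, run from z = 0 to the seat underside.

C is a spool: two coaxial disc flanges of radius 186 mm and thickness 22 mm, joined by a core cylinder of radius 61 mm and height 228 mm. The lower flange rests on z = 0 and the three cylinders share a vertical axis.

The bench is against the table's +x side, with their −y faces flush. The spool is on top of the table.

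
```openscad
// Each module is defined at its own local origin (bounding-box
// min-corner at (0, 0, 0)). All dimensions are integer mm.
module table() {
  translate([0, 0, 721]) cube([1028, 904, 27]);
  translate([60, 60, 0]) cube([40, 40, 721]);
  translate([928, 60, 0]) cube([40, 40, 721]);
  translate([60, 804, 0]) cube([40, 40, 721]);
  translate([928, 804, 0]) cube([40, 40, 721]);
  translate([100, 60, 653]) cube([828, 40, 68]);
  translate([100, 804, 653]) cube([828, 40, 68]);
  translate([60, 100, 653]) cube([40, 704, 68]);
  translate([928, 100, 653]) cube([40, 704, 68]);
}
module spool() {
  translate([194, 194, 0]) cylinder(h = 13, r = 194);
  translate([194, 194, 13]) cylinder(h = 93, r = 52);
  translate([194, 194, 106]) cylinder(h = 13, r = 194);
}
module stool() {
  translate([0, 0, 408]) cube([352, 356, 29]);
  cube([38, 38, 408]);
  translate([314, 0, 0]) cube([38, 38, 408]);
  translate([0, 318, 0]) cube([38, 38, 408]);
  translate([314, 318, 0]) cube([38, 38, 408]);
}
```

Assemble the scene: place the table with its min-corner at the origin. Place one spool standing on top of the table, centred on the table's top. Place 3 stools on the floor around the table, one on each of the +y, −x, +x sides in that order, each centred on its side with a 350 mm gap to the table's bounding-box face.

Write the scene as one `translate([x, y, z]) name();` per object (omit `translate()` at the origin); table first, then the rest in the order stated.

table();
translate([320, 258, 748]) spool();
translate([338, 1254, 0]) stool();
translate([-702, 274, 0]) stool();
translate([1378, 274, 0]) stool();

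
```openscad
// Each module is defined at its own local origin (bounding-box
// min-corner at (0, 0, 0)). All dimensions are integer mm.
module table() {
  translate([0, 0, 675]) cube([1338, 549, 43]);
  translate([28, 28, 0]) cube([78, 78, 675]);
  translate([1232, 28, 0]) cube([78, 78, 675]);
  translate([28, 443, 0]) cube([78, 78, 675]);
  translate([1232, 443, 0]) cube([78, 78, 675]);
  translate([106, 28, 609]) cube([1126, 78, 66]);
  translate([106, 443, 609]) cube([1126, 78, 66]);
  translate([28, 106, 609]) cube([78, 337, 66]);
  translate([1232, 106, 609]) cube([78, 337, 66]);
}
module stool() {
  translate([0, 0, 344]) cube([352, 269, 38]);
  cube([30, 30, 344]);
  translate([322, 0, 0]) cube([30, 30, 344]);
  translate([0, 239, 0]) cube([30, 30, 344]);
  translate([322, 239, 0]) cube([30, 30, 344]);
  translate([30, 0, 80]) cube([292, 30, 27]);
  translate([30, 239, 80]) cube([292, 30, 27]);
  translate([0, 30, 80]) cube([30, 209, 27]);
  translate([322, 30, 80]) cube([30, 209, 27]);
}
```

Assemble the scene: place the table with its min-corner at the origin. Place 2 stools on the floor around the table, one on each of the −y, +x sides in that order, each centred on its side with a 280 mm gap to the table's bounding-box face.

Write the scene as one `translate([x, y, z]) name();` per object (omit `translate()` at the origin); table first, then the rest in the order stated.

table();
translate([493, -549, 0]) stool();
translate([1618, 140, 0]) stool();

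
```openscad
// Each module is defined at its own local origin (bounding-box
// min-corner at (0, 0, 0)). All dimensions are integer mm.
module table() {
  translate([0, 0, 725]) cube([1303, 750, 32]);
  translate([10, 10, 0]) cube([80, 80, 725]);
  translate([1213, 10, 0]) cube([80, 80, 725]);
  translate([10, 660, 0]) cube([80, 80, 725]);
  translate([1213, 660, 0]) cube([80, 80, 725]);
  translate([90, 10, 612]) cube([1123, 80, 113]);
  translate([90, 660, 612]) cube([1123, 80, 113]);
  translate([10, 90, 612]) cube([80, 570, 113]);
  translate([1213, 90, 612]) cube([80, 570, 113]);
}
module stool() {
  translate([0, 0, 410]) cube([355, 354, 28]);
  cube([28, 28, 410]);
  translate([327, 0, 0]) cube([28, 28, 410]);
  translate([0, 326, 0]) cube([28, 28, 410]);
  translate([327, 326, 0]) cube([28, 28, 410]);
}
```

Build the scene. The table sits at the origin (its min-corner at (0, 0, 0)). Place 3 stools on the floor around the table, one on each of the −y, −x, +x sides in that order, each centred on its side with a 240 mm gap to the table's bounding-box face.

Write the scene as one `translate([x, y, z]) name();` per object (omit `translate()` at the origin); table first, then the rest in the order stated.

table();
translate([474, -594, 0]) stool();
translate([-595, 198, 0]) stool();
translate([1543, 198, 0]) stool();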